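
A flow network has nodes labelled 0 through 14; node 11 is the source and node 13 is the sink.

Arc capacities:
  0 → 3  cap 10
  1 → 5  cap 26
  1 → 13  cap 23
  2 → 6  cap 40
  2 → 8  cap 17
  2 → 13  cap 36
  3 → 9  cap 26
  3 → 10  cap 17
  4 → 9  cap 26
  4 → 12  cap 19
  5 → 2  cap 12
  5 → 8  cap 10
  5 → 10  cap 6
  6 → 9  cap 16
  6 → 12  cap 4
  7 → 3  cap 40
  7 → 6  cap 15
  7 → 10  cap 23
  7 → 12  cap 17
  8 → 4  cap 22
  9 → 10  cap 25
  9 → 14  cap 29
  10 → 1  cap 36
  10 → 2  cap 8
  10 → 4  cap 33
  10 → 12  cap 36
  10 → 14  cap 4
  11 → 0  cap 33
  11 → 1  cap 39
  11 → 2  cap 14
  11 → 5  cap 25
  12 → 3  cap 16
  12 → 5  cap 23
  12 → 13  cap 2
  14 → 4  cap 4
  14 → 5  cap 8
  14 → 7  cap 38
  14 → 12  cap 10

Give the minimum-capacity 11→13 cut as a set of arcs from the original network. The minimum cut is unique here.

augment #1: 11→1→13 push 23
augment #2: 11→2→13 push 14
augment #3: 11→5→2→13 push 12
augment #4: 11→5→10→2→13 push 6
augment #5: 11→0→3→10→2→13 push 2
augment #6: 11→0→3→10→12→13 push 2
max flow = 59; residual-reachable set from 11 gives S-side
cut edges (S→T): {(1,13), (5,2), (10,2), (11,2), (12,13)} total cap 59

Min-cut arcs: {(1,13), (5,2), (10,2), (11,2), (12,13)} (total capacity 59)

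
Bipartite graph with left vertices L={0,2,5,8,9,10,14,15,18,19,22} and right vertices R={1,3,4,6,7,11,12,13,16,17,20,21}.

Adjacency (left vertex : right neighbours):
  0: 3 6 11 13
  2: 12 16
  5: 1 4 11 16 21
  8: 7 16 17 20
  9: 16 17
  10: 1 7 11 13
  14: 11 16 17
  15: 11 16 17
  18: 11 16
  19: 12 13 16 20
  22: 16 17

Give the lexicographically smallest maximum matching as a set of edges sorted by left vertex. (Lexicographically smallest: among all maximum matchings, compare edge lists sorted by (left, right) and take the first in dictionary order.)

|M| = 9 (so the lex-smallest maximum matching has 9 edges)
process left vertices in ascending order; for each, take the smallest-labelled available neighbour that still permits 9 edges overall, or leave it unmatched if none does
lex-smallest matching: {0-3, 2-12, 5-1, 8-7, 9-16, 10-13, 14-11, 15-17, 19-20}

Lex-smallest maximum matching: {(0,3), (2,12), (5,1), (8,7), (9,16), (10,13), (14,11), (15,17), (19,20)}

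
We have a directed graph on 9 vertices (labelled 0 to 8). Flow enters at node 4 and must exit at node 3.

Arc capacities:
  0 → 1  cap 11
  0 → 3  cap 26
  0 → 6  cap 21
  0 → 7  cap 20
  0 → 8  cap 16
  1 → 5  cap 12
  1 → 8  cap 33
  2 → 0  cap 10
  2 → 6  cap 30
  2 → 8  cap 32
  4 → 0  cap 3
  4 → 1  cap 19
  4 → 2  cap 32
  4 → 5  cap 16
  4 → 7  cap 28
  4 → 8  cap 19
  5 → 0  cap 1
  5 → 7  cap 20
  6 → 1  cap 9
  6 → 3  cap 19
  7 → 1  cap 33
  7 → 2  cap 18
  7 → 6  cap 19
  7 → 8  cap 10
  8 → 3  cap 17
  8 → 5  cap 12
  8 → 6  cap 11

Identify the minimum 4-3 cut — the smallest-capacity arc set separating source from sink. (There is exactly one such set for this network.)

augment #1: 4→0→3 push 3
augment #2: 4→8→3 push 17
augment #3: 4→2→0→3 push 10
augment #4: 4→2→6→3 push 19
augment #5: 4→5→0→3 push 1
max flow = 50; residual-reachable set from 4 gives S-side
cut edges (S→T): {(2,0), (4,0), (5,0), (6,3), (8,3)} total cap 50

Min-cut arcs: {(2,0), (4,0), (5,0), (6,3), (8,3)} (total capacity 50)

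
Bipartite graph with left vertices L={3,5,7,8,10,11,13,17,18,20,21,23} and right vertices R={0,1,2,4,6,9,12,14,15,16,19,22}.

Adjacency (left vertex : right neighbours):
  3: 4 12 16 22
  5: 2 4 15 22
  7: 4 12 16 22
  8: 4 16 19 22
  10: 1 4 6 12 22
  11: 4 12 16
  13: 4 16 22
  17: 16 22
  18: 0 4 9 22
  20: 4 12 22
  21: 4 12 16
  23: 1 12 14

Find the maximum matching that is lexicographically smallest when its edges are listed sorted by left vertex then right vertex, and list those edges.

|M| = 9 (so the lex-smallest maximum matching has 9 edges)
process left vertices in ascending order; for each, take the smallest-labelled available neighbour that still permits 9 edges overall, or leave it unmatched if none does
lex-smallest matching: {3-4, 5-2, 7-12, 8-19, 10-1, 11-16, 13-22, 18-0, 23-14}

Lex-smallest maximum matching: {(3,4), (5,2), (7,12), (8,19), (10,1), (11,16), (13,22), (18,0), (23,14)}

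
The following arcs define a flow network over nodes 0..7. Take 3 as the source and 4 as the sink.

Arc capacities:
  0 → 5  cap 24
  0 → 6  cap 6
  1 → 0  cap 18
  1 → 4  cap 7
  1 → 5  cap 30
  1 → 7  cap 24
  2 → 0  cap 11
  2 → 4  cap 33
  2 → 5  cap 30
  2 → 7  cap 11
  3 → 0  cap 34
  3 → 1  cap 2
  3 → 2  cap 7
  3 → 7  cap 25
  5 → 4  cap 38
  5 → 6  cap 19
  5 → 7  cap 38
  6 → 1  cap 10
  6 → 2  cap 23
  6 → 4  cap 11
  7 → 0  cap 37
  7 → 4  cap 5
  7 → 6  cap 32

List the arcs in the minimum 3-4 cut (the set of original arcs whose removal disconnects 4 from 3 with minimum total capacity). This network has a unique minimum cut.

augment #1: 3→1→4 push 2
augment #2: 3→2→4 push 7
augment #3: 3→7→4 push 5
augment #4: 3→0→5→4 push 24
augment #5: 3→0→6→4 push 6
augment #6: 3→7→6→4 push 5
augment #7: 3→7→6→1→4 push 5
augment #8: 3→7→6→2→4 push 10
max flow = 64; residual-reachable set from 3 gives S-side
cut edges (S→T): {(0,5), (0,6), (3,1), (3,2), (3,7)} total cap 64

Min-cut arcs: {(0,5), (0,6), (3,1), (3,2), (3,7)} (total capacity 64)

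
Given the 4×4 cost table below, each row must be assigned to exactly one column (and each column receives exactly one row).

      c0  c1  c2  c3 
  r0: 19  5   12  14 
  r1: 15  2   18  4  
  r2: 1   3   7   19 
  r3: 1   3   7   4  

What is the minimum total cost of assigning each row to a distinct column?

one of 2 optimal assignments: row0→col1 (cost 5), row1→col3 (cost 4), row2→col0 (cost 1), row3→col2 (cost 7)
total = 5 + 4 + 1 + 7 = 17

Minimum assignment cost: 17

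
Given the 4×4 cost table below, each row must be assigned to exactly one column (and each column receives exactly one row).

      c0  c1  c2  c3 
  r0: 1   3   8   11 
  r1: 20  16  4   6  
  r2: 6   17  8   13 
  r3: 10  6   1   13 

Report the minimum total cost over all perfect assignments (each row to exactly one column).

optimal assignment: row0→col1 (cost 3), row1→col3 (cost 6), row2→col0 (cost 6), row3→col2 (cost 1)
total = 3 + 6 + 6 + 1 = 16

Minimum assignment cost: 16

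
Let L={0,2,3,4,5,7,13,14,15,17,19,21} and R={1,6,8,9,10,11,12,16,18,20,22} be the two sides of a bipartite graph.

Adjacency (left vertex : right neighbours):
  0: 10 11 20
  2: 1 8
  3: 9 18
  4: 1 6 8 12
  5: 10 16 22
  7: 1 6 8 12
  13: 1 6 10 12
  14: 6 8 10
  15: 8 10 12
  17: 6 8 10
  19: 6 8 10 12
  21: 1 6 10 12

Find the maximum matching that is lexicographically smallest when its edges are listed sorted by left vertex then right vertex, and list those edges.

|M| = 8 (so the lex-smallest maximum matching has 8 edges)
process left vertices in ascending order; for each, take the smallest-labelled available neighbour that still permits 8 edges overall, or leave it unmatched if none does
lex-smallest matching: {0-11, 2-1, 3-9, 4-6, 5-16, 7-8, 13-10, 15-12}

Lex-smallest maximum matching: {(0,11), (2,1), (3,9), (4,6), (5,16), (7,8), (13,10), (15,12)}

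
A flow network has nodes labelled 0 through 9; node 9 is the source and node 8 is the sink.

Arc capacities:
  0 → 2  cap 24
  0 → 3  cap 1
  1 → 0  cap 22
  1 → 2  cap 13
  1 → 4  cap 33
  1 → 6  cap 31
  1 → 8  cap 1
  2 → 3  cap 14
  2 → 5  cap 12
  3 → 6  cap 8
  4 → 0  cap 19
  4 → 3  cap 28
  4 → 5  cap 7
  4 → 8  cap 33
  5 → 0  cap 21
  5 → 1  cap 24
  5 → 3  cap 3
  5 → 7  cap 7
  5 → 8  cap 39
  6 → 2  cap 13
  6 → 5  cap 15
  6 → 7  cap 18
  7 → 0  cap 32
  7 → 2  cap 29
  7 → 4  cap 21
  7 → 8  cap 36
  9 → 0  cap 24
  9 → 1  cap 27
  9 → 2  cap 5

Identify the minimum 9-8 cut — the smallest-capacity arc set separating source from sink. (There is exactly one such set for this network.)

augment #1: 9→1→8 push 1
augment #2: 9→1→4→8 push 26
augment #3: 9→2→5→8 push 5
augment #4: 9→0→2→5→8 push 7
augment #5: 9→0→3→6→5→8 push 1
augment #6: 9→0→2→3→6→5→8 push 7
max flow = 47; residual-reachable set from 9 gives S-side
cut edges (S→T): {(2,5), (3,6), (9,1)} total cap 47

Min-cut arcs: {(2,5), (3,6), (9,1)} (total capacity 47)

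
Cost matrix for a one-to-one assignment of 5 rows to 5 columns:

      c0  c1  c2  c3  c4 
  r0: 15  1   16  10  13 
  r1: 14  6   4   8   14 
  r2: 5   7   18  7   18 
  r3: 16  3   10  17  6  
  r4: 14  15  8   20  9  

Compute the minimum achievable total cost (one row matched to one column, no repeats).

optimal assignment: row0→col1 (cost 1), row1→col3 (cost 8), row2→col0 (cost 5), row3→col4 (cost 6), row4→col2 (cost 8)
total = 1 + 8 + 5 + 6 + 8 = 28

Minimum assignment cost: 28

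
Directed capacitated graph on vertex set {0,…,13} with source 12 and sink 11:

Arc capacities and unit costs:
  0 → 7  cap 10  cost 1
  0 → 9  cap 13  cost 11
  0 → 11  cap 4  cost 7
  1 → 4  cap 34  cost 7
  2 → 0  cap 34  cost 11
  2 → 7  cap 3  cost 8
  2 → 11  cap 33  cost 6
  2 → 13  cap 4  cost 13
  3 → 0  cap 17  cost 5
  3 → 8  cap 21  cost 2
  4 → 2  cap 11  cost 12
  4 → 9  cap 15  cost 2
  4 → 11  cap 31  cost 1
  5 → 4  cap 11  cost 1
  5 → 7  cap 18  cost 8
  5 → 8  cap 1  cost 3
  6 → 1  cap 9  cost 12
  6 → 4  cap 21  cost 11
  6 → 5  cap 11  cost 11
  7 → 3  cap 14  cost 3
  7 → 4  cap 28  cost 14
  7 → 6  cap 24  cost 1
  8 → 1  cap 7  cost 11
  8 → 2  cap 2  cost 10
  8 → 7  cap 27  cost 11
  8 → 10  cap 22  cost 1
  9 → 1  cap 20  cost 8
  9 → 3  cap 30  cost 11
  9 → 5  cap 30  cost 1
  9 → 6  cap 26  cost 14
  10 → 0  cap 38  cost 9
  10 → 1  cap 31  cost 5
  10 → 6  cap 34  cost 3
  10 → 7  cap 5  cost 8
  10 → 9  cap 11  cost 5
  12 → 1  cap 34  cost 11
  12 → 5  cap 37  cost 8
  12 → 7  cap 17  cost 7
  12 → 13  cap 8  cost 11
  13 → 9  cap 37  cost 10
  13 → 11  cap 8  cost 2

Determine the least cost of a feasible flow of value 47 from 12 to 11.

Minimum cost for 47 units: 809

shortest-cost path #1: 12→5→4→11 push 11 @ unit cost 10 (adds 110)
shortest-cost path #2: 12→13→11 push 8 @ unit cost 13 (adds 104)
shortest-cost path #3: 12→1→4→11 push 20 @ unit cost 19 (adds 380)
shortest-cost path #4: 12→7→3→0→11 push 4 @ unit cost 22 (adds 88)
shortest-cost path #5: 12→5→8→2→11 push 1 @ unit cost 27 (adds 27)
shortest-cost path #6: 12→7→3→8→2→11 push 1 @ unit cost 28 (adds 28)
shortest-cost path #7: 12→1→4→2→11 push 2 @ unit cost 36 (adds 72)
total cost = 809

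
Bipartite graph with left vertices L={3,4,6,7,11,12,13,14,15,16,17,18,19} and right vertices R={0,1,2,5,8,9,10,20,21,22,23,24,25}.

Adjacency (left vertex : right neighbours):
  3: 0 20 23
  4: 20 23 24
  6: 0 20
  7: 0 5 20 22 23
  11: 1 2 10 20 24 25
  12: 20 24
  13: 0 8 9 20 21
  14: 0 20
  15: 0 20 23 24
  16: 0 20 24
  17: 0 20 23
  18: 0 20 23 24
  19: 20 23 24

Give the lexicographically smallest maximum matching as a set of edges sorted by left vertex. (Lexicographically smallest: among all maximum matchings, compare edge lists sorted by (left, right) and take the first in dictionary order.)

Lex-smallest maximum matching: {(3,0), (4,20), (7,5), (11,1), (12,24), (13,8), (15,23)}

|M| = 7 (so the lex-smallest maximum matching has 7 edges)
process left vertices in ascending order; for each, take the smallest-labelled available neighbour that still permits 7 edges overall, or leave it unmatched if none does
lex-smallest matching: {3-0, 4-20, 7-5, 11-1, 12-24, 13-8, 15-23}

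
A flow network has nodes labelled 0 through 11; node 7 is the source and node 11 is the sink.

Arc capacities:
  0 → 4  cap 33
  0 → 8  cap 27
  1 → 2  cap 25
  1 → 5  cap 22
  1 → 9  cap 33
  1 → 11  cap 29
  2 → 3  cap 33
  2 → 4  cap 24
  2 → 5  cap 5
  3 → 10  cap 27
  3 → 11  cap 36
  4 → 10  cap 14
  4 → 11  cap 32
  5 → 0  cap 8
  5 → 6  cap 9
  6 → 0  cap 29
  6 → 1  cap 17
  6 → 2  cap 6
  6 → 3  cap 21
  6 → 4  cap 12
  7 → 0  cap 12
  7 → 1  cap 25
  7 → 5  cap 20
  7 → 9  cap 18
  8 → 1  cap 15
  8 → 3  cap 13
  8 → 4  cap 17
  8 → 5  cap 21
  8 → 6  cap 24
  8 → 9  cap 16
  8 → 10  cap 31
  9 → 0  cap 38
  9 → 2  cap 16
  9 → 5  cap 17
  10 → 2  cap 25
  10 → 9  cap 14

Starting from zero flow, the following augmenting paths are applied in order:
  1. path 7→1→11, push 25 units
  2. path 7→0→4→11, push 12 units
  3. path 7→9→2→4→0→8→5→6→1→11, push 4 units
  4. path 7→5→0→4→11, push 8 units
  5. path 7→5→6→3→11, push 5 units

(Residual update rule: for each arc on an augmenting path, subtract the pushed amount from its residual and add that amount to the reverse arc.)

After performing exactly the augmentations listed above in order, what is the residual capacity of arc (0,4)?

Residual capacity of (0,4): 17

after path 1 (7→1→11, push 25): res(0,4)=33
after path 2 (7→0→4→11, push 12): res(0,4)=21
after path 3 (7→9→2→4→0→8→5→6→1→11, push 4): res(0,4)=25
after path 4 (7→5→0→4→11, push 8): res(0,4)=17
after path 5 (7→5→6→3→11, push 5): res(0,4)=17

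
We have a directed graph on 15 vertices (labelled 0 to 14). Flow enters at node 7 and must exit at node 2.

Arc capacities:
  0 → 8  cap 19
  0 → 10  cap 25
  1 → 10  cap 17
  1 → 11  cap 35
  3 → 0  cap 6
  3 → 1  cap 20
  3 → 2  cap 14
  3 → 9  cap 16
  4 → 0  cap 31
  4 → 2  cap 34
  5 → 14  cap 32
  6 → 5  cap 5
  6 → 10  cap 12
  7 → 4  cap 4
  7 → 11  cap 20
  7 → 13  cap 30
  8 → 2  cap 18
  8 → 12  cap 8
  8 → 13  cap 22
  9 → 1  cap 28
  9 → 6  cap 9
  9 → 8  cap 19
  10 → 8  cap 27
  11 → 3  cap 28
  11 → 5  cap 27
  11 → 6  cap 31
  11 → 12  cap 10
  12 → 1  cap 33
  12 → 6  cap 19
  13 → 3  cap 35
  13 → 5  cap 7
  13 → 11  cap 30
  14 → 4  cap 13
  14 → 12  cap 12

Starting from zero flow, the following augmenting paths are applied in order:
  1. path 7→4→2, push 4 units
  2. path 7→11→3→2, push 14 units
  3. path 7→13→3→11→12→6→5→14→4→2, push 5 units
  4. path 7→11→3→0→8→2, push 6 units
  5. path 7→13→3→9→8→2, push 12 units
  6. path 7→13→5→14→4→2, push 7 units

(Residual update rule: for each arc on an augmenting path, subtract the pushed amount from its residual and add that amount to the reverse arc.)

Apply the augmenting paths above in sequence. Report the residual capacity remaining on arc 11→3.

after path 1 (7→4→2, push 4): res(11,3)=28
after path 2 (7→11→3→2, push 14): res(11,3)=14
after path 3 (7→13→3→11→12→6→5→14→4→2, push 5): res(11,3)=19
after path 4 (7→11→3→0→8→2, push 6): res(11,3)=13
after path 5 (7→13→3→9→8→2, push 12): res(11,3)=13
after path 6 (7→13→5→14→4→2, push 7): res(11,3)=13

Residual capacity of (11,3): 13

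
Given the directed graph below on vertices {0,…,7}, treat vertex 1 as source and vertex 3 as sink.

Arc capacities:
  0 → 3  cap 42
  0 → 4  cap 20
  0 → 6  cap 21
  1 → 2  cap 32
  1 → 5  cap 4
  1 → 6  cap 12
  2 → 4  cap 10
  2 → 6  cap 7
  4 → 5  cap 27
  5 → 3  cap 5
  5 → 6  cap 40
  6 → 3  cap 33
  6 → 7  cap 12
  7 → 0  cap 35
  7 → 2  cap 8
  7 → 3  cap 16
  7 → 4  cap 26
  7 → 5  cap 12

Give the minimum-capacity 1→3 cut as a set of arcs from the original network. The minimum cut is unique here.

augment #1: 1→5→3 push 4
augment #2: 1→6→3 push 12
augment #3: 1→2→6→3 push 7
augment #4: 1→2→4→5→3 push 1
augment #5: 1→2→4→5→6→3 push 9
max flow = 33; residual-reachable set from 1 gives S-side
cut edges (S→T): {(1,5), (1,6), (2,4), (2,6)} total cap 33

Min-cut arcs: {(1,5), (1,6), (2,4), (2,6)} (total capacity 33)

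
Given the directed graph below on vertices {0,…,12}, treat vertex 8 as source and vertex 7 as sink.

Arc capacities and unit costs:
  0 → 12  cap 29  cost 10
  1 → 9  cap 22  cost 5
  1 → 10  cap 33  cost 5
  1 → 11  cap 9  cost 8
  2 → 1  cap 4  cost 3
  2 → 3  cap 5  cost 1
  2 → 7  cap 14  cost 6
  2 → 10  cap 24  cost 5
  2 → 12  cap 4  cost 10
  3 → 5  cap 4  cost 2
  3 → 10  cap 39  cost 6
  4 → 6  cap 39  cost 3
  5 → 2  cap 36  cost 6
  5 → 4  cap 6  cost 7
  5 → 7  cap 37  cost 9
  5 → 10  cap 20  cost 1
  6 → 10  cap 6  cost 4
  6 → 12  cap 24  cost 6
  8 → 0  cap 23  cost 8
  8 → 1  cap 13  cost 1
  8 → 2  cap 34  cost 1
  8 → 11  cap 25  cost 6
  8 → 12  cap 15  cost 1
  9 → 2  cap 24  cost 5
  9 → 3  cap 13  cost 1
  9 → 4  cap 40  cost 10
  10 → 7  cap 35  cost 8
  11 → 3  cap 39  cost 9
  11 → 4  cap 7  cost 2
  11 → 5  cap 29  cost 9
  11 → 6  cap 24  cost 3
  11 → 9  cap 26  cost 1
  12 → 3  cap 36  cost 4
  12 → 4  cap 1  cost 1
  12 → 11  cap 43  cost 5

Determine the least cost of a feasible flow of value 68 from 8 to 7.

Minimum cost for 68 units: 1020

shortest-cost path #1: 8→2→7 push 14 @ unit cost 7 (adds 98)
shortest-cost path #2: 8→2→3→5→7 push 4 @ unit cost 13 (adds 52)
shortest-cost path #3: 8→1→10→7 push 13 @ unit cost 14 (adds 182)
shortest-cost path #4: 8→2→10→7 push 16 @ unit cost 14 (adds 224)
shortest-cost path #5: 8→12→4→6→10→7 push 1 @ unit cost 17 (adds 17)
shortest-cost path #6: 8→12→3→2→10→7 push 4 @ unit cost 17 (adds 68)
shortest-cost path #7: 8→12→3→10→7 push 1 @ unit cost 19 (adds 19)
shortest-cost path #8: 8→11→5→7 push 15 @ unit cost 24 (adds 360)
total cost = 1020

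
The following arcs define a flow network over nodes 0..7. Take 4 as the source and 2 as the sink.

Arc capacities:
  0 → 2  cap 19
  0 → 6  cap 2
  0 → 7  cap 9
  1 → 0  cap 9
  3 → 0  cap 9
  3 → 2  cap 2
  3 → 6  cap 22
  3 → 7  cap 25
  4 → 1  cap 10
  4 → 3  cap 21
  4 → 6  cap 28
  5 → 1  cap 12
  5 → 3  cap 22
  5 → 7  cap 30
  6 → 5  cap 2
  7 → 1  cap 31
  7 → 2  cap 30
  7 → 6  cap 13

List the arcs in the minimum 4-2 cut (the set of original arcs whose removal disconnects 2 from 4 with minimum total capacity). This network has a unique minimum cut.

augment #1: 4→3→2 push 2
augment #2: 4→1→0→2 push 9
augment #3: 4→3→0→2 push 9
augment #4: 4→3→7→2 push 10
augment #5: 4→6→5→7→2 push 2
max flow = 32; residual-reachable set from 4 gives S-side
cut edges (S→T): {(1,0), (4,3), (6,5)} total cap 32

Min-cut arcs: {(1,0), (4,3), (6,5)} (total capacity 32)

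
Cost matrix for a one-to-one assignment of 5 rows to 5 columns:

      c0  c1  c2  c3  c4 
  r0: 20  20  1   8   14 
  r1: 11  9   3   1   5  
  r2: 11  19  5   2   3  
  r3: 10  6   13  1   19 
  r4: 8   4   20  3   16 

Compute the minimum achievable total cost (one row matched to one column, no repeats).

one of 2 optimal assignments: row0→col2 (cost 1), row1→col3 (cost 1), row2→col4 (cost 3), row3→col0 (cost 10), row4→col1 (cost 4)
total = 1 + 1 + 3 + 10 + 4 = 19

Minimum assignment cost: 19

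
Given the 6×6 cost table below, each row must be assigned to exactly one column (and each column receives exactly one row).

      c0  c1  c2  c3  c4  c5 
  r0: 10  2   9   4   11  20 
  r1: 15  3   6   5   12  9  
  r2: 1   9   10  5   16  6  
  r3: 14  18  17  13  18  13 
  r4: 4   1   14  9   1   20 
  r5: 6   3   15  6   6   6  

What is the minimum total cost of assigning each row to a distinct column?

optimal assignment: row0→col3 (cost 4), row1→col2 (cost 6), row2→col0 (cost 1), row3→col5 (cost 13), row4→col4 (cost 1), row5→col1 (cost 3)
total = 4 + 6 + 1 + 13 + 1 + 3 = 28

Minimum assignment cost: 28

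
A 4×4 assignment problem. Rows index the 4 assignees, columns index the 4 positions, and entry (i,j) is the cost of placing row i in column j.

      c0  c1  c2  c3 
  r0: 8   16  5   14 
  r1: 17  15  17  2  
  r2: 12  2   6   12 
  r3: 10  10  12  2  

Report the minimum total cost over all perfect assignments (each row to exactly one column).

optimal assignment: row0→col2 (cost 5), row1→col3 (cost 2), row2→col1 (cost 2), row3→col0 (cost 10)
total = 5 + 2 + 2 + 10 = 19

Minimum assignment cost: 19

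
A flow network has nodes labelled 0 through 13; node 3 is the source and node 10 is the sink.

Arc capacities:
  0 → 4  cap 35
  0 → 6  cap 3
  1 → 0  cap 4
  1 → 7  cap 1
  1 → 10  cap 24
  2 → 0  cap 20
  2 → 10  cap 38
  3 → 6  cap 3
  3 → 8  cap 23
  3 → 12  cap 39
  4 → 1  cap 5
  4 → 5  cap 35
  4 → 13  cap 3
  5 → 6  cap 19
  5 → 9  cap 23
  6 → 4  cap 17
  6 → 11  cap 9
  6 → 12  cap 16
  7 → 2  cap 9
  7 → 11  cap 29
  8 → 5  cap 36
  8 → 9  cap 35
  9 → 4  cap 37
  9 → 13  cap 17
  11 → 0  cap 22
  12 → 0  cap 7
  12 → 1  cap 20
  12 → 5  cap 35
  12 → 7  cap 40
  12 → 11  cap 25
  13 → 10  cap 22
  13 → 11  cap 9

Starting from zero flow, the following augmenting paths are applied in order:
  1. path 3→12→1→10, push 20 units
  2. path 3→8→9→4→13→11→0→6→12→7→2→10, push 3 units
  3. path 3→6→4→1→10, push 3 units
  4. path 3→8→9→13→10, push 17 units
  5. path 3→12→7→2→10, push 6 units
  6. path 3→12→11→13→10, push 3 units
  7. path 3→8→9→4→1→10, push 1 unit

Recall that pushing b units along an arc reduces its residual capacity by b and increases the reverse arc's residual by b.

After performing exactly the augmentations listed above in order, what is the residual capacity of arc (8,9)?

after path 1 (3→12→1→10, push 20): res(8,9)=35
after path 2 (3→8→9→4→13→11→0→6→12→7→2→10, push 3): res(8,9)=32
after path 3 (3→6→4→1→10, push 3): res(8,9)=32
after path 4 (3→8→9→13→10, push 17): res(8,9)=15
after path 5 (3→12→7→2→10, push 6): res(8,9)=15
after path 6 (3→12→11→13→10, push 3): res(8,9)=15
after path 7 (3→8→9→4→1→10, push 1): res(8,9)=14

Residual capacity of (8,9): 14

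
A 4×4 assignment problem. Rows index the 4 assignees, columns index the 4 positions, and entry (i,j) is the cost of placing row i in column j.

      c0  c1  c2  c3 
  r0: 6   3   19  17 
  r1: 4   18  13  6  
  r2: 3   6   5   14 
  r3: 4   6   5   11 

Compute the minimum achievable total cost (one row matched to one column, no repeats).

Minimum assignment cost: 17

optimal assignment: row0→col1 (cost 3), row1→col3 (cost 6), row2→col0 (cost 3), row3→col2 (cost 5)
total = 3 + 6 + 3 + 5 = 17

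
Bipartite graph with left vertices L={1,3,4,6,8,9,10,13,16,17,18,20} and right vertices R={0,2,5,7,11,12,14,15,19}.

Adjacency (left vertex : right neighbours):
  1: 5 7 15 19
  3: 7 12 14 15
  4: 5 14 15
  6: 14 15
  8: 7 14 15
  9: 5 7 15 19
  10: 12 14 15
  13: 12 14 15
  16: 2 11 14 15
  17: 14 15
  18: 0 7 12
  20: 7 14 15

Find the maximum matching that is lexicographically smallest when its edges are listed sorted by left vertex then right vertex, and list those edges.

Lex-smallest maximum matching: {(1,5), (3,7), (4,14), (6,15), (9,19), (10,12), (16,2), (18,0)}

|M| = 8 (so the lex-smallest maximum matching has 8 edges)
process left vertices in ascending order; for each, take the smallest-labelled available neighbour that still permits 8 edges overall, or leave it unmatched if none does
lex-smallest matching: {1-5, 3-7, 4-14, 6-15, 9-19, 10-12, 16-2, 18-0}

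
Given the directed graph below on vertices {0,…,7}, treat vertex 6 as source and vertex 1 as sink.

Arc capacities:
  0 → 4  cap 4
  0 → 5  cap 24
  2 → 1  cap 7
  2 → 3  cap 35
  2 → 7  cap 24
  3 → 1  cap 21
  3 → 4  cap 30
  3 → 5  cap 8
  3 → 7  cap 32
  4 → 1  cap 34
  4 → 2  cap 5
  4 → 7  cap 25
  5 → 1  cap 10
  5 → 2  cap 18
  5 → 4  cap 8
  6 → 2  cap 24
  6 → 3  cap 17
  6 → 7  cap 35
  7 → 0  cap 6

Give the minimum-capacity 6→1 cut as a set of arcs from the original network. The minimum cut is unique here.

Min-cut arcs: {(6,2), (6,3), (7,0)} (total capacity 47)

augment #1: 6→2→1 push 7
augment #2: 6→3→1 push 17
augment #3: 6→2→3→1 push 4
augment #4: 6→2→3→4→1 push 13
augment #5: 6→7→0→4→1 push 4
augment #6: 6→7→0→5→1 push 2
max flow = 47; residual-reachable set from 6 gives S-side
cut edges (S→T): {(6,2), (6,3), (7,0)} total cap 47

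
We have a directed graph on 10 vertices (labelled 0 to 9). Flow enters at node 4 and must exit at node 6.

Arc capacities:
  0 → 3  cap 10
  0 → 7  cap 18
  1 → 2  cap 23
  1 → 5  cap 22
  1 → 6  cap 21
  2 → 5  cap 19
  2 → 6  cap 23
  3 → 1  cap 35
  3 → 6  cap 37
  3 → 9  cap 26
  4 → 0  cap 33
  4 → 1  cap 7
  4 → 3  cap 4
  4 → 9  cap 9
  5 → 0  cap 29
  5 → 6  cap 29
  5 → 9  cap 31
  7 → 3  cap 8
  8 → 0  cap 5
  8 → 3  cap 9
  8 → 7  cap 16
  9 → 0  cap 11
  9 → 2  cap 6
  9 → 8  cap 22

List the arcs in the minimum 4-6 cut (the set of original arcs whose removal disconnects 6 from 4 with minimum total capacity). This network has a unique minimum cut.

Min-cut arcs: {(0,3), (4,1), (4,3), (4,9), (7,3)} (total capacity 38)

augment #1: 4→1→6 push 7
augment #2: 4→3→6 push 4
augment #3: 4→0→3→6 push 10
augment #4: 4→9→2→6 push 6
augment #5: 4→0→7→3→6 push 8
augment #6: 4→9→8→3→6 push 3
max flow = 38; residual-reachable set from 4 gives S-side
cut edges (S→T): {(0,3), (4,1), (4,3), (4,9), (7,3)} total cap 38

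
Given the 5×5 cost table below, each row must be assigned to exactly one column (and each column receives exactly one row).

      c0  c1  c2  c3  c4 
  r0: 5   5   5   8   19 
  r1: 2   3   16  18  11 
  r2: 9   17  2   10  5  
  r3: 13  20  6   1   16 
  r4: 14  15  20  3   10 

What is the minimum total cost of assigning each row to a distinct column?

Minimum assignment cost: 20

optimal assignment: row0→col1 (cost 5), row1→col0 (cost 2), row2→col2 (cost 2), row3→col3 (cost 1), row4→col4 (cost 10)
total = 5 + 2 + 2 + 1 + 10 = 20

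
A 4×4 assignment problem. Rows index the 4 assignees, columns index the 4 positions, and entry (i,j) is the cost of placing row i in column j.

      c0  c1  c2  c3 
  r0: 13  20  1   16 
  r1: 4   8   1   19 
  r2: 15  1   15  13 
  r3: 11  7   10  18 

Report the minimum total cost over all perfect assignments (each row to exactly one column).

optimal assignment: row0→col2 (cost 1), row1→col0 (cost 4), row2→col1 (cost 1), row3→col3 (cost 18)
total = 1 + 4 + 1 + 18 = 24

Minimum assignment cost: 24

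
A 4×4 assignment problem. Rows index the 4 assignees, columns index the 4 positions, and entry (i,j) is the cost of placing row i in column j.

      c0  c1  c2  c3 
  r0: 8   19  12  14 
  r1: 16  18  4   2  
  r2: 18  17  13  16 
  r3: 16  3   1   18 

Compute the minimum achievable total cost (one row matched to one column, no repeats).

optimal assignment: row0→col0 (cost 8), row1→col3 (cost 2), row2→col2 (cost 13), row3→col1 (cost 3)
total = 8 + 2 + 13 + 3 = 26

Minimum assignment cost: 26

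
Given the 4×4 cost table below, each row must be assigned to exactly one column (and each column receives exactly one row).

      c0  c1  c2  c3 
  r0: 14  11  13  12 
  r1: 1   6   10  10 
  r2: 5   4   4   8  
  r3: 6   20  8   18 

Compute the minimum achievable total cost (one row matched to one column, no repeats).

optimal assignment: row0→col3 (cost 12), row1→col0 (cost 1), row2→col1 (cost 4), row3→col2 (cost 8)
total = 12 + 1 + 4 + 8 = 25

Minimum assignment cost: 25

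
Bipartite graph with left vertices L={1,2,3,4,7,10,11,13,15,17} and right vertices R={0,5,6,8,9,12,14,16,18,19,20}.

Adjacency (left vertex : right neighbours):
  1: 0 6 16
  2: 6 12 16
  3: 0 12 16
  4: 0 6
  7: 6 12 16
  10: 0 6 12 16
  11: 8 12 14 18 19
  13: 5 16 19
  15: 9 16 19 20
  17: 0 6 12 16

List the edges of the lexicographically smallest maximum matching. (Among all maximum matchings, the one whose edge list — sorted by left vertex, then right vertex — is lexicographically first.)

Lex-smallest maximum matching: {(1,0), (2,6), (3,12), (7,16), (11,8), (13,5), (15,9)}

|M| = 7 (so the lex-smallest maximum matching has 7 edges)
process left vertices in ascending order; for each, take the smallest-labelled available neighbour that still permits 7 edges overall, or leave it unmatched if none does
lex-smallest matching: {1-0, 2-6, 3-12, 7-16, 11-8, 13-5, 15-9}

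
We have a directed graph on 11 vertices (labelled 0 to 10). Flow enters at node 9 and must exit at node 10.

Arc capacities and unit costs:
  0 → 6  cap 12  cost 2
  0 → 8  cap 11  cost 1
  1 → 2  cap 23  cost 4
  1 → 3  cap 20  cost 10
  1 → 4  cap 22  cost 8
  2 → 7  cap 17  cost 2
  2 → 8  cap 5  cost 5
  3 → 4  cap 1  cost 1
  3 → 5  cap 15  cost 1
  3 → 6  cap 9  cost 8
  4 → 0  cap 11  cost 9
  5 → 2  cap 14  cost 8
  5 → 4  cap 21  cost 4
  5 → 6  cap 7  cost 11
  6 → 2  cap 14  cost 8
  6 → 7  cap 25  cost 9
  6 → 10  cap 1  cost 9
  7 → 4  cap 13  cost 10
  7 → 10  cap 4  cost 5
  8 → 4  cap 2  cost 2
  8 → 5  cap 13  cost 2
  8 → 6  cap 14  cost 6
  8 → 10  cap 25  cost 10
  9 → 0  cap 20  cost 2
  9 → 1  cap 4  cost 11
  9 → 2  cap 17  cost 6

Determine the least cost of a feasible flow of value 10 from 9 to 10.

shortest-cost path #1: 9→0→6→10 push 1 @ unit cost 13 (adds 13)
shortest-cost path #2: 9→2→7→10 push 4 @ unit cost 13 (adds 52)
shortest-cost path #3: 9→0→8→10 push 5 @ unit cost 13 (adds 65)
total cost = 130

Minimum cost for 10 units: 130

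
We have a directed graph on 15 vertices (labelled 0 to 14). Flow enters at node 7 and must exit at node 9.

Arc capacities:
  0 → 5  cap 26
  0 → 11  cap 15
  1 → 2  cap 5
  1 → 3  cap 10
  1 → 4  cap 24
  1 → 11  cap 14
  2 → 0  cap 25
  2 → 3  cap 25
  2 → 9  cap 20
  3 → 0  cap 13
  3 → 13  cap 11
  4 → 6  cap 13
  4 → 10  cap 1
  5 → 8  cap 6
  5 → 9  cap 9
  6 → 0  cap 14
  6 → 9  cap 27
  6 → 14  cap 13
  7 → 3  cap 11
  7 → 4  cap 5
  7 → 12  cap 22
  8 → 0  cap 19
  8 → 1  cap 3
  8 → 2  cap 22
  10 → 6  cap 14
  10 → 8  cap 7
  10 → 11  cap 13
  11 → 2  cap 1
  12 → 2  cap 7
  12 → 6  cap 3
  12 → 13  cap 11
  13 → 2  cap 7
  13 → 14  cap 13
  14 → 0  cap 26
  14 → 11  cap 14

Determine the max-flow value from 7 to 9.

augment #1: 7→4→6→9 bottleneck 5, total now 5
augment #2: 7→12→2→9 bottleneck 7, total now 12
augment #3: 7→12→6→9 bottleneck 3, total now 15
augment #4: 7→3→0→5→9 bottleneck 9, total now 24
augment #5: 7→3→13→2→9 bottleneck 2, total now 26
augment #6: 7→12→13→2→9 bottleneck 5, total now 31
augment #7: 7→12→13→14→11→2→9 bottleneck 1, total now 32
augment #8: 7→12→13→3→0→5→8→2→9 bottleneck 2, total now 34
augment #9: 7→12→13→14→0→5→8→2→9 bottleneck 3, total now 37

Maximum flow value: 37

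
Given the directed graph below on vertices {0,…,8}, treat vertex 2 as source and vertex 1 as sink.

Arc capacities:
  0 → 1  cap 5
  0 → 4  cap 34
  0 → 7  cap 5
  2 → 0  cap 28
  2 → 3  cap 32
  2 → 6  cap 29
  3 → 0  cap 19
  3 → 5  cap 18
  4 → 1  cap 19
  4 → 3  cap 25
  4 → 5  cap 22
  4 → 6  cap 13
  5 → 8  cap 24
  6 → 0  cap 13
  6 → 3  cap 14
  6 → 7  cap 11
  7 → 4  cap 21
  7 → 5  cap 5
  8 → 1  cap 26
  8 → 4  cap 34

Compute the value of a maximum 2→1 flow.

augment #1: 2→0→1 bottleneck 5, total now 5
augment #2: 2→0→4→1 bottleneck 19, total now 24
augment #3: 2→3→5→8→1 bottleneck 18, total now 42
augment #4: 2→0→4→5→8→1 bottleneck 4, total now 46
augment #5: 2→6→7→5→8→1 bottleneck 2, total now 48

Maximum flow value: 48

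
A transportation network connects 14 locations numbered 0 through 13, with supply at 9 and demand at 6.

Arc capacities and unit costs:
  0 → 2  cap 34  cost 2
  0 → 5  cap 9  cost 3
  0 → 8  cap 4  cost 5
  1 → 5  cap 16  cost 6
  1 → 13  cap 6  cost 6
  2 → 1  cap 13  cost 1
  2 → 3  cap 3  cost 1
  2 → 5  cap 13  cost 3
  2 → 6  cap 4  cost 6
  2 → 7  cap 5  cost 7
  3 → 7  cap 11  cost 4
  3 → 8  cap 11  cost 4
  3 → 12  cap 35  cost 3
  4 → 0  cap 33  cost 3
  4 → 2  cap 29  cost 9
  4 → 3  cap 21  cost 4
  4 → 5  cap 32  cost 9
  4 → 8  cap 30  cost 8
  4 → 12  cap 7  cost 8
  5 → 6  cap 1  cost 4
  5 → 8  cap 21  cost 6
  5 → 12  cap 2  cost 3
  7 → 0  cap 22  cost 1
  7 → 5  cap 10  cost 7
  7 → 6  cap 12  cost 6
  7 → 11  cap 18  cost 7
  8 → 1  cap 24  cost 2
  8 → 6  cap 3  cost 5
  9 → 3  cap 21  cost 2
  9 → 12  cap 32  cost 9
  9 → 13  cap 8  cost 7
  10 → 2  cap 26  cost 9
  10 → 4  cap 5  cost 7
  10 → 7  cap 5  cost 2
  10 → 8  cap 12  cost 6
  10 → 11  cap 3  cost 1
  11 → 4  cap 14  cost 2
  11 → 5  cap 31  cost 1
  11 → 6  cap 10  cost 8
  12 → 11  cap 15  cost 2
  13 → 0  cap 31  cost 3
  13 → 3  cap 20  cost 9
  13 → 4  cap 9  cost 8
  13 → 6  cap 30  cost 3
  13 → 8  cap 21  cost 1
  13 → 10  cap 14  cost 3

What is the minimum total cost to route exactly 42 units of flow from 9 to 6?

Minimum cost for 42 units: 621

shortest-cost path #1: 9→13→6 push 8 @ unit cost 10 (adds 80)
shortest-cost path #2: 9→3→8→6 push 3 @ unit cost 11 (adds 33)
shortest-cost path #3: 9→3→7→6 push 11 @ unit cost 12 (adds 132)
shortest-cost path #4: 9→3→12→11→5→6 push 1 @ unit cost 12 (adds 12)
shortest-cost path #5: 9→3→12→11→6 push 6 @ unit cost 15 (adds 90)
shortest-cost path #6: 9→12→11→6 push 4 @ unit cost 19 (adds 76)
shortest-cost path #7: 9→12→3→8→1→13→6 push 6 @ unit cost 21 (adds 126)
shortest-cost path #8: 9→12→11→4→0→2→6 push 3 @ unit cost 24 (adds 72)
total cost = 621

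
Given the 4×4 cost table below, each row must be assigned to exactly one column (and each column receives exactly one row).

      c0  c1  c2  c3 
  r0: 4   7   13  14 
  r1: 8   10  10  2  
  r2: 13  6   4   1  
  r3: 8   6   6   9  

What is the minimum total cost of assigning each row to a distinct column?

Minimum assignment cost: 16

optimal assignment: row0→col0 (cost 4), row1→col3 (cost 2), row2→col2 (cost 4), row3→col1 (cost 6)
total = 4 + 2 + 4 + 6 = 16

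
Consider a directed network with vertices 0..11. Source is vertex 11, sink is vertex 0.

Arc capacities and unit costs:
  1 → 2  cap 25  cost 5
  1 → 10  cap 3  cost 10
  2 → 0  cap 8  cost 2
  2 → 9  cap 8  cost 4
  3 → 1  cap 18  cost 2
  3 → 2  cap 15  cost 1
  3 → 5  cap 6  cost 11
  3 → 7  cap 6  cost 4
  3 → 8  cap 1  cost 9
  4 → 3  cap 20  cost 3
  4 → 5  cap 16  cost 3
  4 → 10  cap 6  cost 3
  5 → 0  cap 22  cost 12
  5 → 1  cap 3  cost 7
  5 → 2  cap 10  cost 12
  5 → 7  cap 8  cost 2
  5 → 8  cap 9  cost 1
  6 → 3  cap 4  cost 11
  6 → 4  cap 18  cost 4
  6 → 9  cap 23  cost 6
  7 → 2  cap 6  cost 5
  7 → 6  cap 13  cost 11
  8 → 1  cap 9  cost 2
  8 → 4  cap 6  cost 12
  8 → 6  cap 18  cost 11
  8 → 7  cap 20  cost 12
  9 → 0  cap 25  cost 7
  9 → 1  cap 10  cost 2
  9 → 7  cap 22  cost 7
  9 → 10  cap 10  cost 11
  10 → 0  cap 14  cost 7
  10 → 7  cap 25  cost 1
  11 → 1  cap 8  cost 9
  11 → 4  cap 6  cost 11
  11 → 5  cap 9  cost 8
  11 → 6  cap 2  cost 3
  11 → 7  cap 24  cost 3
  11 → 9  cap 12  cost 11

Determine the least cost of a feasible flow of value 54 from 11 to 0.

shortest-cost path #1: 11→7→2→0 push 6 @ unit cost 10 (adds 60)
shortest-cost path #2: 11→6→4→3→2→0 push 2 @ unit cost 13 (adds 26)
shortest-cost path #3: 11→9→0 push 12 @ unit cost 18 (adds 216)
shortest-cost path #4: 11→1→2→3→4→6→9→0 push 2 @ unit cost 19 (adds 38)
shortest-cost path #5: 11→5→0 push 9 @ unit cost 20 (adds 180)
shortest-cost path #6: 11→4→10→0 push 6 @ unit cost 21 (adds 126)
shortest-cost path #7: 11→1→2→9→0 push 6 @ unit cost 25 (adds 150)
shortest-cost path #8: 11→7→6→9→0 push 5 @ unit cost 27 (adds 135)
shortest-cost path #9: 11→7→6→9→2→1→10→0 push 3 @ unit cost 28 (adds 84)
shortest-cost path #10: 11→7→6→4→5→0 push 3 @ unit cost 33 (adds 99)
total cost = 1114

Minimum cost for 54 units: 1114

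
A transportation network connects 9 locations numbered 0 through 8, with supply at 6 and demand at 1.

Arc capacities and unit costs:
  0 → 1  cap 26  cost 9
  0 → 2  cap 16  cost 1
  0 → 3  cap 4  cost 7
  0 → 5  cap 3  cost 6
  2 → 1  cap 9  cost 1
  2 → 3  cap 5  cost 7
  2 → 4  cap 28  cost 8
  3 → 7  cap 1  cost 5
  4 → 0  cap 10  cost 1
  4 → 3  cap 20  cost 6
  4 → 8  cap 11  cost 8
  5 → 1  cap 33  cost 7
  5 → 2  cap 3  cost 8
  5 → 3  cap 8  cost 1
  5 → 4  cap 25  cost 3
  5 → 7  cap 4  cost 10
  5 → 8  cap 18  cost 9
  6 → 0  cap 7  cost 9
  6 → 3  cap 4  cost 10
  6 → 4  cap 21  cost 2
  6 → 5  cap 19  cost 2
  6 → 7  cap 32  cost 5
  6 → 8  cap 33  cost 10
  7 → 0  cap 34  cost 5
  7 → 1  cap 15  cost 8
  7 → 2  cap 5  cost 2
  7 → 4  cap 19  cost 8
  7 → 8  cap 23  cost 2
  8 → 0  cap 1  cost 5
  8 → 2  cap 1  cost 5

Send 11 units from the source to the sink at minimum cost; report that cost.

shortest-cost path #1: 6→4→0→2→1 push 9 @ unit cost 5 (adds 45)
shortest-cost path #2: 6→5→1 push 2 @ unit cost 9 (adds 18)
total cost = 63

Minimum cost for 11 units: 63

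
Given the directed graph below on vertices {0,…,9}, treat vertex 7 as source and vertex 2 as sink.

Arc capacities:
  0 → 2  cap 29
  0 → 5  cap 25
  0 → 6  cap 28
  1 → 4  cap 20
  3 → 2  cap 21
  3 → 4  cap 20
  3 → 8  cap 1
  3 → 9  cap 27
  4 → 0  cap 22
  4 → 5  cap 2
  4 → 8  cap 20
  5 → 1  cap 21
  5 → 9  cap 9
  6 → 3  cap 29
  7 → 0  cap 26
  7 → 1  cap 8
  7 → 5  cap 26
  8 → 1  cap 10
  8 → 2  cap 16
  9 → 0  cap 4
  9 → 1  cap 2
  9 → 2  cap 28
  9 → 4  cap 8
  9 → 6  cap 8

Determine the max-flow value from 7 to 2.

augment #1: 7→0→2 bottleneck 26, total now 26
augment #2: 7→5→9→2 bottleneck 9, total now 35
augment #3: 7→1→4→0→2 bottleneck 3, total now 38
augment #4: 7→1→4→8→2 bottleneck 5, total now 43
augment #5: 7→5→1→4→8→2 bottleneck 11, total now 54
augment #6: 7→5→1→4→0→6→3→2 bottleneck 1, total now 55

Maximum flow value: 55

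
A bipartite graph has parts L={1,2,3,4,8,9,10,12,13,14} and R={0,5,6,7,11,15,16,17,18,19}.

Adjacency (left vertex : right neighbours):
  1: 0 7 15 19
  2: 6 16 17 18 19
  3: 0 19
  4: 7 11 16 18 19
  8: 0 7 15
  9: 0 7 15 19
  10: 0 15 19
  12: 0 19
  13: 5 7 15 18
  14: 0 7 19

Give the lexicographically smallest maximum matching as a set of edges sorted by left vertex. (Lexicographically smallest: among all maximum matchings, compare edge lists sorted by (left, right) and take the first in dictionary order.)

|M| = 7 (so the lex-smallest maximum matching has 7 edges)
process left vertices in ascending order; for each, take the smallest-labelled available neighbour that still permits 7 edges overall, or leave it unmatched if none does
lex-smallest matching: {1-0, 2-6, 3-19, 4-11, 8-7, 9-15, 13-5}

Lex-smallest maximum matching: {(1,0), (2,6), (3,19), (4,11), (8,7), (9,15), (13,5)}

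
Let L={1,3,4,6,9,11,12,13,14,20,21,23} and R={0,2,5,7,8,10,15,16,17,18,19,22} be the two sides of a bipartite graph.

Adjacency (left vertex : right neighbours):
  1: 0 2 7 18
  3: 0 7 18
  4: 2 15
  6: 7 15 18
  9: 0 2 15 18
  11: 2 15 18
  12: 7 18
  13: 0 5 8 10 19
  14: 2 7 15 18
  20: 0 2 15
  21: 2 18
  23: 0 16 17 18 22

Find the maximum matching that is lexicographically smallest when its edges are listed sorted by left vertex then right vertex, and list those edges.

|M| = 7 (so the lex-smallest maximum matching has 7 edges)
process left vertices in ascending order; for each, take the smallest-labelled available neighbour that still permits 7 edges overall, or leave it unmatched if none does
lex-smallest matching: {1-0, 3-7, 4-2, 6-15, 9-18, 13-5, 23-16}

Lex-smallest maximum matching: {(1,0), (3,7), (4,2), (6,15), (9,18), (13,5), (23,16)}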